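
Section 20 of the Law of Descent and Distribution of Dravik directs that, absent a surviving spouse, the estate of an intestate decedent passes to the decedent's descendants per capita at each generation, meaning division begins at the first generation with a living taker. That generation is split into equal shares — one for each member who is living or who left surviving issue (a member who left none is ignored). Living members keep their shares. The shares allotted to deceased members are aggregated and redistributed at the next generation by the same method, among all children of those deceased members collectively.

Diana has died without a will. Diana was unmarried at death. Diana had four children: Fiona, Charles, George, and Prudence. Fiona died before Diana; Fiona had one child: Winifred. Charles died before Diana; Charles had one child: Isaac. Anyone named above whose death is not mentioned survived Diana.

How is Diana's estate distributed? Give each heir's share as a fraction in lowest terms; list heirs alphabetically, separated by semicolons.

There is no surviving spouse, so the entire estate passes to Diana's descendants per capita at each generation.
At generation 1 (Fiona, Charles, George, Prudence) there are 4 shares of (1)/4 = 1/4 each.
Living: George and Prudence — each takes 1/4.
Deceased: Fiona and Charles. Their combined 1/2 is pooled and carried to generation 2.
At generation 2 (Winifred, Isaac) there are 2 shares of (1/2)/2 = 1/4 each.
Living: Winifred and Isaac — each takes 1/4.

George 1/4; Isaac 1/4; Prudence 1/4; Winifred 1/4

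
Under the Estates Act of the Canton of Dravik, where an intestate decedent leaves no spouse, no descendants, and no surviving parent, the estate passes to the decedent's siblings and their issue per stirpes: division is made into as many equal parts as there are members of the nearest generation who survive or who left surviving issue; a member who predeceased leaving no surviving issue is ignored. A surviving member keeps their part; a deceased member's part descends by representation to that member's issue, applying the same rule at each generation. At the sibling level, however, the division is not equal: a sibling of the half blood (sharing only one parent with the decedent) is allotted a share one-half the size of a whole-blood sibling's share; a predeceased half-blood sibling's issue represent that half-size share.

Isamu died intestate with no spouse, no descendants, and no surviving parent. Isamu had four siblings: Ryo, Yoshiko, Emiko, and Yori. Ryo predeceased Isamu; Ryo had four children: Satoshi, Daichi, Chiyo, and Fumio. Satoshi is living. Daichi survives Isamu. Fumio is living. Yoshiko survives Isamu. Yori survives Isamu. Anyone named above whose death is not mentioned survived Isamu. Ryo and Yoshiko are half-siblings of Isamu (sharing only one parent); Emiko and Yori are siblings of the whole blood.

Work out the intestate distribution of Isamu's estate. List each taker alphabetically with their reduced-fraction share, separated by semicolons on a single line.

Chiyo 1/24; Daichi 1/24; Emiko 1/3; Fumio 1/24; Satoshi 1/24; Yori 1/3; Yoshiko 1/6

No spouse, descendants, or parent survives, so the estate passes to Isamu's siblings per stirpes.
Half-blood siblings count for one-half the weight of whole-blood siblings at the initial division.
Dividing 1 in proportion to weights (total weight 3): Ryo (weight 1/2) → 1/6; Yoshiko (weight 1/2) → 1/6; Emiko (weight 1) → 1/3; Yori (weight 1) → 1/3.
Ryo predeceased; the 1/6 allotted to Ryo's branch passes to Ryo's issue by representation.
The 1/6 is divided into 4 equal shares of 1/24 among Satoshi, Daichi, Chiyo, Fumio.
Satoshi is living and takes 1/24.
Daichi is living and takes 1/24.
Chiyo is living and takes 1/24.
Fumio is living and takes 1/24.
Yoshiko is living and takes 1/6.
Emiko is living and takes 1/3.
Yori is living and takes 1/3.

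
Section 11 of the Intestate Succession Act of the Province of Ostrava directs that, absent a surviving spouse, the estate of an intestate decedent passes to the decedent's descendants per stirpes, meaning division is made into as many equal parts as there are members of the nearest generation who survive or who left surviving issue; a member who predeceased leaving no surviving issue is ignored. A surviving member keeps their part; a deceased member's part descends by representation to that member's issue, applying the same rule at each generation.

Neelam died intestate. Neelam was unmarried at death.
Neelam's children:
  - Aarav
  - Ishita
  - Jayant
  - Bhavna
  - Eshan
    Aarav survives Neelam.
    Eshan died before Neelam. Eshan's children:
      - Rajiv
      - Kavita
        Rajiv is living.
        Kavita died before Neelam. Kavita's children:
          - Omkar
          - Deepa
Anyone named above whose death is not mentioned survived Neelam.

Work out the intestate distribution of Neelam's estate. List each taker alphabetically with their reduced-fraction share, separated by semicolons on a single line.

Aarav 1/5; Bhavna 1/5; Deepa 1/20; Ishita 1/5; Jayant 1/5; Omkar 1/20; Rajiv 1/10

There is no surviving spouse, so the entire estate passes to Neelam's descendants per stirpes.
The estate is divided into 5 equal shares of 1/5 among Aarav, Ishita, Jayant, Bhavna, Eshan.
Aarav is living and takes 1/5.
Ishita is living and takes 1/5.
Jayant is living and takes 1/5.
Bhavna is living and takes 1/5.
Eshan predeceased; the 1/5 allotted to Eshan's branch passes to Eshan's issue by representation.
The 1/5 is divided into 2 equal shares of 1/10 among Rajiv, Kavita.
Rajiv is living and takes 1/10.
Kavita predeceased; the 1/10 allotted to Kavita's branch passes to Kavita's issue by representation.
The 1/10 is divided into 2 equal shares of 1/20 among Omkar, Deepa.
Omkar is living and takes 1/20.
Deepa is living and takes 1/20.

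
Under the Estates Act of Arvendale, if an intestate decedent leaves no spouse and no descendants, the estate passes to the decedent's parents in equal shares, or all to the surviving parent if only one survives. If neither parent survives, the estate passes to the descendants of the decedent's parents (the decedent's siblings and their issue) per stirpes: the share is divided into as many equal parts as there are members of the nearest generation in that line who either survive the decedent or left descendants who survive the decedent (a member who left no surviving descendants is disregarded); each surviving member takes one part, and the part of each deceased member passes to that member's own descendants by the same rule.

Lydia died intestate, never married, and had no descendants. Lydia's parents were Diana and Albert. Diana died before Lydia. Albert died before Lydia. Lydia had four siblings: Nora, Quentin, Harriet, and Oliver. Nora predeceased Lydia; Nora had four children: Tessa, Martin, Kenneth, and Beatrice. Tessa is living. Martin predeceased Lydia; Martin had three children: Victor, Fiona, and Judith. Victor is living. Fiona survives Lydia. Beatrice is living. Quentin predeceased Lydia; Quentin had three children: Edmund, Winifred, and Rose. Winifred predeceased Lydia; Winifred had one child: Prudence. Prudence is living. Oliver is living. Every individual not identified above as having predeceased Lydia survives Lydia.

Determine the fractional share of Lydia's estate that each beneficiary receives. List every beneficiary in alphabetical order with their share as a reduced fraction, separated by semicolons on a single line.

Beatrice 1/16; Edmund 1/12; Fiona 1/48; Harriet 1/4; Judith 1/48; Kenneth 1/16; Oliver 1/4; Prudence 1/12; Rose 1/12; Tessa 1/16; Victor 1/48

Neither parent survives and there are no descendants, so the estate passes to Lydia's siblings and their issue per stirpes.
The estate is divided into 4 equal shares of 1/4 among Nora, Quentin, Harriet, Oliver.
Nora predeceased; the 1/4 allotted to Nora's branch passes to Nora's issue by representation.
The 1/4 is divided into 4 equal shares of 1/16 among Tessa, Martin, Kenneth, Beatrice.
Tessa is living and takes 1/16.
Martin predeceased; the 1/16 allotted to Martin's branch passes to Martin's issue by representation.
The 1/16 is divided into 3 equal shares of 1/48 among Victor, Fiona, Judith.
Victor is living and takes 1/48.
Fiona is living and takes 1/48.
Judith is living and takes 1/48.
Kenneth is living and takes 1/16.
Beatrice is living and takes 1/16.
Quentin predeceased; the 1/4 allotted to Quentin's branch passes to Quentin's issue by representation.
The 1/4 is divided into 3 equal shares of 1/12 among Edmund, Winifred, Rose.
Edmund is living and takes 1/12.
Winifred predeceased; the 1/12 allotted to Winifred's branch passes to Winifred's issue by representation.
Prudence is the sole taker at this level and receives the full 1/12.
Rose is living and takes 1/12.
Harriet is living and takes 1/4.
Oliver is living and takes 1/4.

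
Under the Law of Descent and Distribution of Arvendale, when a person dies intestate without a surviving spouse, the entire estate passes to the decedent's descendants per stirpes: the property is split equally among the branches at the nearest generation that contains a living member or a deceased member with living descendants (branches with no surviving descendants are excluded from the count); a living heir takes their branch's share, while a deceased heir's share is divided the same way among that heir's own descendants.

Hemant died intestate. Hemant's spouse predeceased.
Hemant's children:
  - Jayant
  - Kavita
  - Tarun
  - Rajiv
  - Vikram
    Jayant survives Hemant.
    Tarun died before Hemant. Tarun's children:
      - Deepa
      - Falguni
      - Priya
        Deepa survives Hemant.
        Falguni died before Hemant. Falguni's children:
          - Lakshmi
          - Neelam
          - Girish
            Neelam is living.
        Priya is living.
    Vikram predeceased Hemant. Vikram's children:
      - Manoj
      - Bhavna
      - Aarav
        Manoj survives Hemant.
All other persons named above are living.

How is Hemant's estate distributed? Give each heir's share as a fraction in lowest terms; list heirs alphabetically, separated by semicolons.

There is no surviving spouse, so the entire estate passes to Hemant's descendants per stirpes.
The estate is divided into 5 equal shares of 1/5 among Jayant, Kavita, Tarun, Rajiv, Vikram.
Jayant is living and takes 1/5.
Kavita is living and takes 1/5.
Tarun predeceased; the 1/5 allotted to Tarun's branch passes to Tarun's issue by representation.
The 1/5 is divided into 3 equal shares of 1/15 among Deepa, Falguni, Priya.
Deepa is living and takes 1/15.
Falguni predeceased; the 1/15 allotted to Falguni's branch passes to Falguni's issue by representation.
The 1/15 is divided into 3 equal shares of 1/45 among Lakshmi, Neelam, Girish.
Lakshmi is living and takes 1/45.
Neelam is living and takes 1/45.
Girish is living and takes 1/45.
Priya is living and takes 1/15.
Rajiv is living and takes 1/5.
Vikram predeceased; the 1/5 allotted to Vikram's branch passes to Vikram's issue by representation.
The 1/5 is divided into 3 equal shares of 1/15 among Manoj, Bhavna, Aarav.
Manoj is living and takes 1/15.
Bhavna is living and takes 1/15.
Aarav is living and takes 1/15.

Aarav 1/15; Bhavna 1/15; Deepa 1/15; Girish 1/45; Jayant 1/5; Kavita 1/5; Lakshmi 1/45; Manoj 1/15; Neelam 1/45; Priya 1/15; Rajiv 1/5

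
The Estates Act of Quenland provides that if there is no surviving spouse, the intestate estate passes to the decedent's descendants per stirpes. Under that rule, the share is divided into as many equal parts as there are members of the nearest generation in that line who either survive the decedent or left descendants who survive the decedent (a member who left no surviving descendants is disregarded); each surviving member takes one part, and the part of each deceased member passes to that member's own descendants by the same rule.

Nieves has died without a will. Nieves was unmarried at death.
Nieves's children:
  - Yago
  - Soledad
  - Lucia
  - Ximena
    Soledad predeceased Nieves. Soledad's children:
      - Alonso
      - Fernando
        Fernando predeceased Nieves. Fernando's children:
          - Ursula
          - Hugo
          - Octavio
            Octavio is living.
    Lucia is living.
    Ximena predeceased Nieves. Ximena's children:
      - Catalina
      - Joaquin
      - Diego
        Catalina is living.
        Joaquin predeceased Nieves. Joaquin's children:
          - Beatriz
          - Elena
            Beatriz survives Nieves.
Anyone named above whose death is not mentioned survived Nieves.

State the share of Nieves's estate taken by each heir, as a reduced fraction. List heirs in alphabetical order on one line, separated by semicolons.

There is no surviving spouse, so the entire estate passes to Nieves's descendants per stirpes.
The estate is divided into 4 equal shares of 1/4 among Yago, Soledad, Lucia, Ximena.
Yago is living and takes 1/4.
Soledad predeceased; the 1/4 allotted to Soledad's branch passes to Soledad's issue by representation.
The 1/4 is divided into 2 equal shares of 1/8 among Alonso, Fernando.
Alonso is living and takes 1/8.
Fernando predeceased; the 1/8 allotted to Fernando's branch passes to Fernando's issue by representation.
The 1/8 is divided into 3 equal shares of 1/24 among Ursula, Hugo, Octavio.
Ursula is living and takes 1/24.
Hugo is living and takes 1/24.
Octavio is living and takes 1/24.
Lucia is living and takes 1/4.
Ximena predeceased; the 1/4 allotted to Ximena's branch passes to Ximena's issue by representation.
The 1/4 is divided into 3 equal shares of 1/12 among Catalina, Joaquin, Diego.
Catalina is living and takes 1/12.
Joaquin predeceased; the 1/12 allotted to Joaquin's branch passes to Joaquin's issue by representation.
The 1/12 is divided into 2 equal shares of 1/24 among Beatriz, Elena.
Beatriz is living and takes 1/24.
Elena is living and takes 1/24.
Diego is living and takes 1/12.

Alonso 1/8; Beatriz 1/24; Catalina 1/12; Diego 1/12; Elena 1/24; Hugo 1/24; Lucia 1/4; Octavio 1/24; Ursula 1/24; Yago 1/4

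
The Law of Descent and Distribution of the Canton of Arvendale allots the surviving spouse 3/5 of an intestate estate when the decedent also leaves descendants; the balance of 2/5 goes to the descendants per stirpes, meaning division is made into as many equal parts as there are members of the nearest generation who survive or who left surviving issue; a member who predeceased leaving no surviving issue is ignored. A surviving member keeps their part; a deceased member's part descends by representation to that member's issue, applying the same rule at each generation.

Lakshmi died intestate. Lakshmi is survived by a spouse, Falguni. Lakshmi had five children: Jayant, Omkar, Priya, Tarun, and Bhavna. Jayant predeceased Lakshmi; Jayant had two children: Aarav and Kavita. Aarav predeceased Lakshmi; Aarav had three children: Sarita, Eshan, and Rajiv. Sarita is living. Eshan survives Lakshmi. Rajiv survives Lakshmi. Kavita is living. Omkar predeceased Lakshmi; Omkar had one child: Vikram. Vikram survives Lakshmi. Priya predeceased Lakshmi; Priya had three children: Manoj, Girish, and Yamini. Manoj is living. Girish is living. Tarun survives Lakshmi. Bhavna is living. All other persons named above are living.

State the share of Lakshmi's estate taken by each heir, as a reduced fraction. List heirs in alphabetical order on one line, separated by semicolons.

Bhavna 2/25; Eshan 1/75; Falguni 3/5; Girish 2/75; Kavita 1/25; Manoj 2/75; Rajiv 1/75; Sarita 1/75; Tarun 2/25; Vikram 2/25; Yamini 2/75

Falguni, as surviving spouse, takes 3/5.
The remaining 2/5 passes to Lakshmi's descendants per stirpes.
The 2/5 is divided into 5 equal shares of 2/25 among Jayant, Omkar, Priya, Tarun, Bhavna.
Jayant predeceased; the 2/25 allotted to Jayant's branch passes to Jayant's issue by representation.
The 2/25 is divided into 2 equal shares of 1/25 among Aarav, Kavita.
Aarav predeceased; the 1/25 allotted to Aarav's branch passes to Aarav's issue by representation.
The 1/25 is divided into 3 equal shares of 1/75 among Sarita, Eshan, Rajiv.
Sarita is living and takes 1/75.
Eshan is living and takes 1/75.
Rajiv is living and takes 1/75.
Kavita is living and takes 1/25.
Omkar predeceased; the 2/25 allotted to Omkar's branch passes to Omkar's issue by representation.
Vikram is the sole taker at this level and receives the full 2/25.
Priya predeceased; the 2/25 allotted to Priya's branch passes to Priya's issue by representation.
The 2/25 is divided into 3 equal shares of 2/75 among Manoj, Girish, Yamini.
Manoj is living and takes 2/75.
Girish is living and takes 2/75.
Yamini is living and takes 2/75.
Tarun is living and takes 2/25.
Bhavna is living and takes 2/25.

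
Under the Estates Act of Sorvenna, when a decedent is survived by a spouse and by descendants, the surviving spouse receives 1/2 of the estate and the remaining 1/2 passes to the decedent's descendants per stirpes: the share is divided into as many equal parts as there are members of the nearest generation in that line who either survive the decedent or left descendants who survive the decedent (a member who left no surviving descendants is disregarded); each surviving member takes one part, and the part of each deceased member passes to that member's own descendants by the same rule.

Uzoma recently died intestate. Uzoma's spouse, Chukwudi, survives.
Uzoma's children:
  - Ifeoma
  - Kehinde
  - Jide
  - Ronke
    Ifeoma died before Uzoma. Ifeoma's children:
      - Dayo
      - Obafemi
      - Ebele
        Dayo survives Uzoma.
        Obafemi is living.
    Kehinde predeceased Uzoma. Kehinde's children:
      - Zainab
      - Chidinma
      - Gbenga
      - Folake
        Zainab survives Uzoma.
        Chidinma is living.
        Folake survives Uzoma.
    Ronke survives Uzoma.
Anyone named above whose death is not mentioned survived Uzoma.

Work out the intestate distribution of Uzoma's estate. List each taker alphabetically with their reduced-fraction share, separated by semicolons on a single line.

Chidinma 1/32; Chukwudi 1/2; Dayo 1/24; Ebele 1/24; Folake 1/32; Gbenga 1/32; Jide 1/8; Obafemi 1/24; Ronke 1/8; Zainab 1/32

Chukwudi, as surviving spouse, takes 1/2.
The remaining 1/2 passes to Uzoma's descendants per stirpes.
The 1/2 is divided into 4 equal shares of 1/8 among Ifeoma, Kehinde, Jide, Ronke.
Ifeoma predeceased; the 1/8 allotted to Ifeoma's branch passes to Ifeoma's issue by representation.
The 1/8 is divided into 3 equal shares of 1/24 among Dayo, Obafemi, Ebele.
Dayo is living and takes 1/24.
Obafemi is living and takes 1/24.
Ebele is living and takes 1/24.
Kehinde predeceased; the 1/8 allotted to Kehinde's branch passes to Kehinde's issue by representation.
The 1/8 is divided into 4 equal shares of 1/32 among Zainab, Chidinma, Gbenga, Folake.
Zainab is living and takes 1/32.
Chidinma is living and takes 1/32.
Gbenga is living and takes 1/32.
Folake is living and takes 1/32.
Jide is living and takes 1/8.
Ronke is living and takes 1/8.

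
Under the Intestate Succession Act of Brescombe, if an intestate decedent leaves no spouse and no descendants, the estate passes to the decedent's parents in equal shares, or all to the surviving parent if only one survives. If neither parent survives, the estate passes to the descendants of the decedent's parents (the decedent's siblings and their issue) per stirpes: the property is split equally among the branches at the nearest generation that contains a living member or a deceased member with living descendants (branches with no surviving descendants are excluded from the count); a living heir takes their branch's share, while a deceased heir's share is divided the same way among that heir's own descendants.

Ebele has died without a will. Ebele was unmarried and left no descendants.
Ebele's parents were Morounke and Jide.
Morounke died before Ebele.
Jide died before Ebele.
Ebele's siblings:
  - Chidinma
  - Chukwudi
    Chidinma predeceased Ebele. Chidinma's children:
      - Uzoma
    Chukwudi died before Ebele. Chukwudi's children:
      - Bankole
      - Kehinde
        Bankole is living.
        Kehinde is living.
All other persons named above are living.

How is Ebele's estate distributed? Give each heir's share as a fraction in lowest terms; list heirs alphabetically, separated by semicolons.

Neither parent survives and there are no descendants, so the estate passes to Ebele's siblings and their issue per stirpes.
The estate is divided into 2 equal shares of 1/2 among Chidinma, Chukwudi.
Chidinma predeceased; the 1/2 allotted to Chidinma's branch passes to Chidinma's issue by representation.
Uzoma is the sole taker at this level and receives the full 1/2.
Chukwudi predeceased; the 1/2 allotted to Chukwudi's branch passes to Chukwudi's issue by representation.
The 1/2 is divided into 2 equal shares of 1/4 among Bankole, Kehinde.
Bankole is living and takes 1/4.
Kehinde is living and takes 1/4.

Bankole 1/4; Kehinde 1/4; Uzoma 1/2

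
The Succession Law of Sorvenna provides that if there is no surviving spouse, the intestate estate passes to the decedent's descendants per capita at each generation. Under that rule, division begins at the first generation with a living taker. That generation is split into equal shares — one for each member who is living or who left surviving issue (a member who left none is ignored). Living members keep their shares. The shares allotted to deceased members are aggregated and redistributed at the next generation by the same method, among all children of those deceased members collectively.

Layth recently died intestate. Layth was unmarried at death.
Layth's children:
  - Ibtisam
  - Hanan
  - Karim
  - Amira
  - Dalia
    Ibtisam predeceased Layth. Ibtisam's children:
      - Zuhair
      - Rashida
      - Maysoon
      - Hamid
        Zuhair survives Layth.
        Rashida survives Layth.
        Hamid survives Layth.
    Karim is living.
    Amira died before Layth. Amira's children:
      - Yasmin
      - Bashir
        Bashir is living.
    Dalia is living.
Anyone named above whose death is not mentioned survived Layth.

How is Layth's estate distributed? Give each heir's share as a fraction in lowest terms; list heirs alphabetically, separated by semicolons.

There is no surviving spouse, so the entire estate passes to Layth's descendants per capita at each generation.
At generation 1 (Ibtisam, Hanan, Karim, Amira, Dalia) there are 5 shares of (1)/5 = 1/5 each.
Living: Hanan, Karim, and Dalia — each takes 1/5.
Deceased: Ibtisam and Amira. Their combined 2/5 is pooled and carried to generation 2.
At generation 2 (Zuhair, Rashida, Maysoon, Hamid, Yasmin, Bashir) there are 6 shares of (2/5)/6 = 1/15 each.
Living: Zuhair, Rashida, Maysoon, Hamid, Yasmin, and Bashir — each takes 1/15.

Bashir 1/15; Dalia 1/5; Hamid 1/15; Hanan 1/5; Karim 1/5; Maysoon 1/15; Rashida 1/15; Yasmin 1/15; Zuhair 1/15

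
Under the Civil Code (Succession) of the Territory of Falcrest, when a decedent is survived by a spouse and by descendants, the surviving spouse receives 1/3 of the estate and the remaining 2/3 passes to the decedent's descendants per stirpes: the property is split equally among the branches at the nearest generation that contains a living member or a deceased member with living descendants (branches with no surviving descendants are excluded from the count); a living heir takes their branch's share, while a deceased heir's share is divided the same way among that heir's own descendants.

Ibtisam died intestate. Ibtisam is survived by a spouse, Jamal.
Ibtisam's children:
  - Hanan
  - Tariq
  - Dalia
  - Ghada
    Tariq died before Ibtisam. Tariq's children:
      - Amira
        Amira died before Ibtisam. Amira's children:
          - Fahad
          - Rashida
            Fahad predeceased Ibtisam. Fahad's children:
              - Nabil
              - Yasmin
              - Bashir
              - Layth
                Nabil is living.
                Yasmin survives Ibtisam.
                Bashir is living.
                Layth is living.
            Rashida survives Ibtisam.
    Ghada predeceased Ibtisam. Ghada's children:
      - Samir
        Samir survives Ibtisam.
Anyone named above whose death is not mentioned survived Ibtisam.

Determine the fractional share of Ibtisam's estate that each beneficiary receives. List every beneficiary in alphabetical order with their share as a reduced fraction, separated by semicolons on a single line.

Jamal, as surviving spouse, takes 1/3.
The remaining 2/3 passes to Ibtisam's descendants per stirpes.
The 2/3 is divided into 4 equal shares of 1/6 among Hanan, Tariq, Dalia, Ghada.
Hanan is living and takes 1/6.
Tariq predeceased; the 1/6 allotted to Tariq's branch passes to Tariq's issue by representation.
Amira's line is the sole branch at this level, so the full 1/6 passes to Amira's issue by representation.
The 1/6 is divided into 2 equal shares of 1/12 among Fahad, Rashida.
Fahad predeceased; the 1/12 allotted to Fahad's branch passes to Fahad's issue by representation.
The 1/12 is divided into 4 equal shares of 1/48 among Nabil, Yasmin, Bashir, Layth.
Nabil is living and takes 1/48.
Yasmin is living and takes 1/48.
Bashir is living and takes 1/48.
Layth is living and takes 1/48.
Rashida is living and takes 1/12.
Dalia is living and takes 1/6.
Ghada predeceased; the 1/6 allotted to Ghada's branch passes to Ghada's issue by representation.
Samir is the sole taker at this level and receives the full 1/6.

Bashir 1/48; Dalia 1/6; Hanan 1/6; Jamal 1/3; Layth 1/48; Nabil 1/48; Rashida 1/12; Samir 1/6; Yasmin 1/48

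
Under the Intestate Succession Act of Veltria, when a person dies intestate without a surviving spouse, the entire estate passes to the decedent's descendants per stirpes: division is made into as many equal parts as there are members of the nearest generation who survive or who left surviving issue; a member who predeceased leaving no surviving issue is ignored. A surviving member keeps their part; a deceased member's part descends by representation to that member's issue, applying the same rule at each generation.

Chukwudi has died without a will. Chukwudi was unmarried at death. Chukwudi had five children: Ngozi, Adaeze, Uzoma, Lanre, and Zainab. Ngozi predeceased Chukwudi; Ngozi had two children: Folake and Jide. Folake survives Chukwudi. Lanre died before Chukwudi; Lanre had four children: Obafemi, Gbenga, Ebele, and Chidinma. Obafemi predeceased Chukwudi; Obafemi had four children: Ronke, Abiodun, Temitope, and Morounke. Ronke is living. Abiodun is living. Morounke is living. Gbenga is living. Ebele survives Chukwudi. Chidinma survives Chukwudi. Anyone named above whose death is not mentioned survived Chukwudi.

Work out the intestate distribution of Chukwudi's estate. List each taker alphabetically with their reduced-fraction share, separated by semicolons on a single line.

There is no surviving spouse, so the entire estate passes to Chukwudi's descendants per stirpes.
The estate is divided into 5 equal shares of 1/5 among Ngozi, Adaeze, Uzoma, Lanre, Zainab.
Ngozi predeceased; the 1/5 allotted to Ngozi's branch passes to Ngozi's issue by representation.
The 1/5 is divided into 2 equal shares of 1/10 among Folake, Jide.
Folake is living and takes 1/10.
Jide is living and takes 1/10.
Adaeze is living and takes 1/5.
Uzoma is living and takes 1/5.
Lanre predeceased; the 1/5 allotted to Lanre's branch passes to Lanre's issue by representation.
The 1/5 is divided into 4 equal shares of 1/20 among Obafemi, Gbenga, Ebele, Chidinma.
Obafemi predeceased; the 1/20 allotted to Obafemi's branch passes to Obafemi's issue by representation.
The 1/20 is divided into 4 equal shares of 1/80 among Ronke, Abiodun, Temitope, Morounke.
Ronke is living and takes 1/80.
Abiodun is living and takes 1/80.
Temitope is living and takes 1/80.
Morounke is living and takes 1/80.
Gbenga is living and takes 1/20.
Ebele is living and takes 1/20.
Chidinma is living and takes 1/20.
Zainab is living and takes 1/5.

Abiodun 1/80; Adaeze 1/5; Chidinma 1/20; Ebele 1/20; Folake 1/10; Gbenga 1/20; Jide 1/10; Morounke 1/80; Ronke 1/80; Temitope 1/80; Uzoma 1/5; Zainab 1/5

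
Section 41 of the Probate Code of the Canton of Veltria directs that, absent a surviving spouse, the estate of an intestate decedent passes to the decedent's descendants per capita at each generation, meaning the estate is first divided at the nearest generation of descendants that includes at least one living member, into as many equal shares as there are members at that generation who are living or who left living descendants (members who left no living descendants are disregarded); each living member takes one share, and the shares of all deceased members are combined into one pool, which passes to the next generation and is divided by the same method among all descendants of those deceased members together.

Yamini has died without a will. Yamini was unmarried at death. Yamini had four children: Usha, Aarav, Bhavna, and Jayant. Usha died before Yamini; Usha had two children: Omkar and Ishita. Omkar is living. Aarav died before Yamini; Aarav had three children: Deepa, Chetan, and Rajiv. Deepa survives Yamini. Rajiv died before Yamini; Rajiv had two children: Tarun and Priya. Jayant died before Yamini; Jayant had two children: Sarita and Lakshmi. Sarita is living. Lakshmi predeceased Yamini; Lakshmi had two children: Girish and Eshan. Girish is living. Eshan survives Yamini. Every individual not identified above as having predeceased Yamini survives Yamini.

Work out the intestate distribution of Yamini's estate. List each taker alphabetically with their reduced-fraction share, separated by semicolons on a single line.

Bhavna 1/4; Chetan 3/28; Deepa 3/28; Eshan 3/56; Girish 3/56; Ishita 3/28; Omkar 3/28; Priya 3/56; Sarita 3/28; Tarun 3/56

There is no surviving spouse, so the entire estate passes to Yamini's descendants per capita at each generation.
At generation 1 (Usha, Aarav, Bhavna, Jayant) there are 4 shares of (1)/4 = 1/4 each.
Living: Bhavna — each takes 1/4.
Deceased: Usha, Aarav, and Jayant. Their combined 3/4 is pooled and carried to generation 2.
At generation 2 (Omkar, Ishita, Deepa, Chetan, Rajiv, Sarita, Lakshmi) there are 7 shares of (3/4)/7 = 3/28 each.
Living: Omkar, Ishita, Deepa, Chetan, and Sarita — each takes 3/28.
Deceased: Rajiv and Lakshmi. Their combined 3/14 is pooled and carried to generation 3.
At generation 3 (Tarun, Priya, Girish, Eshan) there are 4 shares of (3/14)/4 = 3/56 each.
Living: Tarun, Priya, Girish, and Eshan — each takes 3/56.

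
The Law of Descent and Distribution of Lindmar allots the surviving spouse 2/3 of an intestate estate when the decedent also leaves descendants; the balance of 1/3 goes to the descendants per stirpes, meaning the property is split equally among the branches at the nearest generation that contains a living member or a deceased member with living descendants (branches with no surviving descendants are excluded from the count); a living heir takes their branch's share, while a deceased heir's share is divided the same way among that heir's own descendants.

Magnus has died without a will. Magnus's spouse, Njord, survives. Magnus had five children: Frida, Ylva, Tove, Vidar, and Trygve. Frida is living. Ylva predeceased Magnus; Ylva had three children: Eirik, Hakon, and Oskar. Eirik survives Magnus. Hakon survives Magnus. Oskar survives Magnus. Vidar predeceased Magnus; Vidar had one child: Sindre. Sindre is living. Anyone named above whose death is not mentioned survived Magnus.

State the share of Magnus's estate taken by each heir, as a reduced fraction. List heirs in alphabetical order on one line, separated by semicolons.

Eirik 1/45; Frida 1/15; Hakon 1/45; Njord 2/3; Oskar 1/45; Sindre 1/15; Tove 1/15; Trygve 1/15

Njord, as surviving spouse, takes 2/3.
The remaining 1/3 passes to Magnus's descendants per stirpes.
The 1/3 is divided into 5 equal shares of 1/15 among Frida, Ylva, Tove, Vidar, Trygve.
Frida is living and takes 1/15.
Ylva predeceased; the 1/15 allotted to Ylva's branch passes to Ylva's issue by representation.
The 1/15 is divided into 3 equal shares of 1/45 among Eirik, Hakon, Oskar.
Eirik is living and takes 1/45.
Hakon is living and takes 1/45.
Oskar is living and takes 1/45.
Tove is living and takes 1/15.
Vidar predeceased; the 1/15 allotted to Vidar's branch passes to Vidar's issue by representation.
Sindre is the sole taker at this level and receives the full 1/15.
Trygve is living and takes 1/15.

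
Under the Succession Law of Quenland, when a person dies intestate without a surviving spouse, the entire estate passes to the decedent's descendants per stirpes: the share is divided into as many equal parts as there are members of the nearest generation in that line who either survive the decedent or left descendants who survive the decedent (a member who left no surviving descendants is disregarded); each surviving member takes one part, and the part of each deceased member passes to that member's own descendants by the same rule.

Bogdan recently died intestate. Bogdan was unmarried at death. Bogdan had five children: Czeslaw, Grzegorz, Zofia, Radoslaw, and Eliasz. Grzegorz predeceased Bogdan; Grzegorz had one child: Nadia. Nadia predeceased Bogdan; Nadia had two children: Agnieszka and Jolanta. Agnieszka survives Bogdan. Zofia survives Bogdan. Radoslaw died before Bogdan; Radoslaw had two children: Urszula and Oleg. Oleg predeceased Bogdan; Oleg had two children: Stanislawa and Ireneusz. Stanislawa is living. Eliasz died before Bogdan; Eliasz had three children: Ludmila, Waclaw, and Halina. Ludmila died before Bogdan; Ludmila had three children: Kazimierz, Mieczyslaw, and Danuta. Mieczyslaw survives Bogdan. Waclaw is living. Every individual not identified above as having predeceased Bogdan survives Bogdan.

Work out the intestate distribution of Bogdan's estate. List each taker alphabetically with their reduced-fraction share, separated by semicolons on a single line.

Agnieszka 1/10; Czeslaw 1/5; Danuta 1/45; Halina 1/15; Ireneusz 1/20; Jolanta 1/10; Kazimierz 1/45; Mieczyslaw 1/45; Stanislawa 1/20; Urszula 1/10; Waclaw 1/15; Zofia 1/5

There is no surviving spouse, so the entire estate passes to Bogdan's descendants per stirpes.
The estate is divided into 5 equal shares of 1/5 among Czeslaw, Grzegorz, Zofia, Radoslaw, Eliasz.
Czeslaw is living and takes 1/5.
Grzegorz predeceased; the 1/5 allotted to Grzegorz's branch passes to Grzegorz's issue by representation.
Nadia's line is the sole branch at this level, so the full 1/5 passes to Nadia's issue by representation.
The 1/5 is divided into 2 equal shares of 1/10 among Agnieszka, Jolanta.
Agnieszka is living and takes 1/10.
Jolanta is living and takes 1/10.
Zofia is living and takes 1/5.
Radoslaw predeceased; the 1/5 allotted to Radoslaw's branch passes to Radoslaw's issue by representation.
The 1/5 is divided into 2 equal shares of 1/10 among Urszula, Oleg.
Urszula is living and takes 1/10.
Oleg predeceased; the 1/10 allotted to Oleg's branch passes to Oleg's issue by representation.
The 1/10 is divided into 2 equal shares of 1/20 among Stanislawa, Ireneusz.
Stanislawa is living and takes 1/20.
Ireneusz is living and takes 1/20.
Eliasz predeceased; the 1/5 allotted to Eliasz's branch passes to Eliasz's issue by representation.
The 1/5 is divided into 3 equal shares of 1/15 among Ludmila, Waclaw, Halina.
Ludmila predeceased; the 1/15 allotted to Ludmila's branch passes to Ludmila's issue by representation.
The 1/15 is divided into 3 equal shares of 1/45 among Kazimierz, Mieczyslaw, Danuta.
Kazimierz is living and takes 1/45.
Mieczyslaw is living and takes 1/45.
Danuta is living and takes 1/45.
Waclaw is living and takes 1/15.
Halina is living and takes 1/15.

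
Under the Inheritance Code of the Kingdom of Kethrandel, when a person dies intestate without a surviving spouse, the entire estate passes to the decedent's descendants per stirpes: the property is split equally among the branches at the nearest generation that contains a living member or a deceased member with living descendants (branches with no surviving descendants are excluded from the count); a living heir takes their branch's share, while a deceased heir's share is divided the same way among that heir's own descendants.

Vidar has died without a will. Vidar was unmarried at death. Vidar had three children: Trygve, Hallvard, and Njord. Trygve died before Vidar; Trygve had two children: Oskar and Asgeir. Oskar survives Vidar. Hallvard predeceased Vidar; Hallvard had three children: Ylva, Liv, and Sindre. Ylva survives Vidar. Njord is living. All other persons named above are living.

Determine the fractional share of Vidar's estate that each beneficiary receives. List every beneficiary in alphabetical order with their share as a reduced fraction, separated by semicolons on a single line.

Asgeir 1/6; Liv 1/9; Njord 1/3; Oskar 1/6; Sindre 1/9; Ylva 1/9

There is no surviving spouse, so the entire estate passes to Vidar's descendants per stirpes.
The estate is divided into 3 equal shares of 1/3 among Trygve, Hallvard, Njord.
Trygve predeceased; the 1/3 allotted to Trygve's branch passes to Trygve's issue by representation.
The 1/3 is divided into 2 equal shares of 1/6 among Oskar, Asgeir.
Oskar is living and takes 1/6.
Asgeir is living and takes 1/6.
Hallvard predeceased; the 1/3 allotted to Hallvard's branch passes to Hallvard's issue by representation.
The 1/3 is divided into 3 equal shares of 1/9 among Ylva, Liv, Sindre.
Ylva is living and takes 1/9.
Liv is living and takes 1/9.
Sindre is living and takes 1/9.
Njord is living and takes 1/3.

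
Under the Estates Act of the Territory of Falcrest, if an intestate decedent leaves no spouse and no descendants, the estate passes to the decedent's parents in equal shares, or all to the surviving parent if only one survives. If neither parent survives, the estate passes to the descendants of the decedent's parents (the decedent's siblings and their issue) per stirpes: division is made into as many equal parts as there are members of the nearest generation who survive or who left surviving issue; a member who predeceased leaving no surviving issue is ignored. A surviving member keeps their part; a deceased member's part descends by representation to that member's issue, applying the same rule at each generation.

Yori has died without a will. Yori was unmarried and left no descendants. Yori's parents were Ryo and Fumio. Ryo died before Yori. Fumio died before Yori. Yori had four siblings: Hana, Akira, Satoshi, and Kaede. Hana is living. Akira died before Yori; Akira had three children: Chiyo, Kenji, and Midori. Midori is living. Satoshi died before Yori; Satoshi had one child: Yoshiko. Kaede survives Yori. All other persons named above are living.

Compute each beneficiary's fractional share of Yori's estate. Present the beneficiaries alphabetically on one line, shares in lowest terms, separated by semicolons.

Chiyo 1/12; Hana 1/4; Kaede 1/4; Kenji 1/12; Midori 1/12; Yoshiko 1/4

Neither parent survives and there are no descendants, so the estate passes to Yori's siblings and their issue per stirpes.
The estate is divided into 4 equal shares of 1/4 among Hana, Akira, Satoshi, Kaede.
Hana is living and takes 1/4.
Akira predeceased; the 1/4 allotted to Akira's branch passes to Akira's issue by representation.
The 1/4 is divided into 3 equal shares of 1/12 among Chiyo, Kenji, Midori.
Chiyo is living and takes 1/12.
Kenji is living and takes 1/12.
Midori is living and takes 1/12.
Satoshi predeceased; the 1/4 allotted to Satoshi's branch passes to Satoshi's issue by representation.
Yoshiko is the sole taker at this level and receives the full 1/4.
Kaede is living and takes 1/4.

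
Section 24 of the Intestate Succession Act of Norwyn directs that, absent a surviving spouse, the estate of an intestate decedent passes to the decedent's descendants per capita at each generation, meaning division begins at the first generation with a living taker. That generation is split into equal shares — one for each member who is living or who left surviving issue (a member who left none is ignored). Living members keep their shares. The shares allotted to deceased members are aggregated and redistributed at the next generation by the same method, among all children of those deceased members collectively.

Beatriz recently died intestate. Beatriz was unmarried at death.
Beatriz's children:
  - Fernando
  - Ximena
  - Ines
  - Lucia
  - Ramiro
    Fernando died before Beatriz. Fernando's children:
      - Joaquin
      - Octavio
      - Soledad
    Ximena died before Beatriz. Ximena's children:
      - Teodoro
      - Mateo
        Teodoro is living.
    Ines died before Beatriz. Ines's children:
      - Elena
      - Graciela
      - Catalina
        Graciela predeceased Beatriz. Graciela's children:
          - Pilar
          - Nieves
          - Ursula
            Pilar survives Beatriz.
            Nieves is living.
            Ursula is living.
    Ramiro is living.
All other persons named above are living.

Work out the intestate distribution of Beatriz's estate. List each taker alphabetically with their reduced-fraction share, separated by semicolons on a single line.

Catalina 3/40; Elena 3/40; Joaquin 3/40; Lucia 1/5; Mateo 3/40; Nieves 1/40; Octavio 3/40; Pilar 1/40; Ramiro 1/5; Soledad 3/40; Teodoro 3/40; Ursula 1/40

There is no surviving spouse, so the entire estate passes to Beatriz's descendants per capita at each generation.
At generation 1 (Fernando, Ximena, Ines, Lucia, Ramiro) there are 5 shares of (1)/5 = 1/5 each.
Living: Lucia and Ramiro — each takes 1/5.
Deceased: Fernando, Ximena, and Ines. Their combined 3/5 is pooled and carried to generation 2.
At generation 2 (Joaquin, Octavio, Soledad, Teodoro, Mateo, Elena, Graciela, Catalina) there are 8 shares of (3/5)/8 = 3/40 each.
Living: Joaquin, Octavio, Soledad, Teodoro, Mateo, Elena, and Catalina — each takes 3/40.
Deceased: Graciela. That 3/40 share is carried to generation 3.
At generation 3 (Pilar, Nieves, Ursula) there are 3 shares of (3/40)/3 = 1/40 each.
Living: Pilar, Nieves, and Ursula — each takes 1/40.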